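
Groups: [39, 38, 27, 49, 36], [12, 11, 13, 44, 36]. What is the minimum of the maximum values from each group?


Find max of each group:
  Group 1: [39, 38, 27, 49, 36] -> max = 49
  Group 2: [12, 11, 13, 44, 36] -> max = 44
Maxes: [49, 44]
Minimum of maxes = 44
Final answer: 44


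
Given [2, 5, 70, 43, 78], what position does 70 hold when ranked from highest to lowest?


Sort descending: [78, 70, 43, 5, 2]
Find 70 in the sorted list.
70 is at position 2.
Final answer: 2


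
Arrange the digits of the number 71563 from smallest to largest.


The number 71563 has digits: 7, 1, 5, 6, 3
Sorted: 1, 3, 5, 6, 7
Joining the sorted digits gives the result.
Final answer: 13567


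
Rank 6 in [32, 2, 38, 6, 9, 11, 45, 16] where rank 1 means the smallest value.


Sort ascending: [2, 6, 9, 11, 16, 32, 38, 45]
Find 6 in the sorted list.
6 is at position 2 (1-indexed).
Final answer: 2


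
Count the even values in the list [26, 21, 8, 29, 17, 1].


Check each element:
  26 is even
  21 is odd
  8 is even
  29 is odd
  17 is odd
  1 is odd
Evens: [26, 8]
Count of evens = 2
Final answer: 2


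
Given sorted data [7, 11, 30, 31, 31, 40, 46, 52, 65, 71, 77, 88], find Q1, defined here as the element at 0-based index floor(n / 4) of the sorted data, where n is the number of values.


The list has n = 12 elements.
Q1 index = floor(12 / 4) = floor(3) = 3
Counting from index 0 in the sorted data, the element at index 3 is 31.
Final answer: 31


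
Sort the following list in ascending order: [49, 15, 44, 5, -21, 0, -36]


Original list: [49, 15, 44, 5, -21, 0, -36]
Repeatedly take the smallest remaining element:
  Remaining [49, 15, 44, 5, -21, 0, -36] -> smallest is -36
  Remaining [49, 15, 44, 5, -21, 0] -> smallest is -21
  Remaining [49, 15, 44, 5, 0] -> smallest is 0
  Remaining [49, 15, 44, 5] -> smallest is 5
  Remaining [49, 15, 44] -> smallest is 15
  Remaining [49, 44] -> smallest is 44
  Remaining [49] -> smallest is 49
Collecting the picks in order gives the sorted list.
Final answer: [-36, -21, 0, 5, 15, 44, 49]


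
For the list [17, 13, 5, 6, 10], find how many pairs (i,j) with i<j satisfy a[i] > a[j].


For each element, count the later elements that are smaller than it:
  17 (index 0): smaller elements after it = [13, 5, 6, 10] -> 4
  13 (index 1): smaller elements after it = [5, 6, 10] -> 3
  5 (index 2): smaller elements after it = [] -> 0
  6 (index 3): smaller elements after it = [] -> 0
Total inversions = 4 + 3 + 0 + 0 = 7
Final answer: 7


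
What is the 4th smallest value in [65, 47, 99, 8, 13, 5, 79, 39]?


Sort ascending: [5, 8, 13, 39, 47, 65, 79, 99]
The 4th element (1-indexed) is at index 3.
Value = 39
Final answer: 39


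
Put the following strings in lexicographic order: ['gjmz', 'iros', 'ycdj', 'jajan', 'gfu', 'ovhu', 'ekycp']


Compare strings character by character (the first differing letter decides):
  'ekycp' < 'gfu' since 'e' < 'g' at position 1
  'gfu' < 'gjmz' since 'f' < 'j' at position 2
  'gjmz' < 'iros' since 'g' < 'i' at position 1
  'iros' < 'jajan' since 'i' < 'j' at position 1
  'jajan' < 'ovhu' since 'j' < 'o' at position 1
  'ovhu' < 'ycdj' since 'o' < 'y' at position 1
Chaining these comparisons gives the alphabetical order.
Final answer: ['ekycp', 'gfu', 'gjmz', 'iros', 'jajan', 'ovhu', 'ycdj']


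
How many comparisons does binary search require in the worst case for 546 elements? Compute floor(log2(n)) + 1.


Binary search halves the search space each step.
Maximum comparisons = floor(log2(546)) + 1
log2(546) = 9.0928
floor(log2(546)) = 9, so 9 + 1 = 10
Final answer: 10


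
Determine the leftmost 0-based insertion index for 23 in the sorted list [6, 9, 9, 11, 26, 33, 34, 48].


List is sorted: [6, 9, 9, 11, 26, 33, 34, 48]
We need the leftmost position where 23 can be inserted, i.e. the first index whose element is >= 23 (or the end of the list if none is).
Binary search with low=0, high=8 (0-based indices):
  low=0, high=8, mid=4: a[4]=26 >= 23, so high = 4
  low=0, high=4, mid=2: a[2]=9 < 23, so low = 3
  low=3, high=4, mid=3: a[3]=11 < 23, so low = 4
Now low = high = 4, so the insertion index is 4.
Final answer: 4


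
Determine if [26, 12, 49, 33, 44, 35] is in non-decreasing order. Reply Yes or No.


Check consecutive pairs:
  26 <= 12? False
  12 <= 49? True
  49 <= 33? False
  33 <= 44? True
  44 <= 35? False
3 consecutive pair(s) are out of order, so the list is not sorted.
Final answer: No


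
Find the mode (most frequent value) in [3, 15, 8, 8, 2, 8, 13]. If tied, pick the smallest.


Count the frequency of each value:
  2 appears 1 time(s)
  3 appears 1 time(s)
  8 appears 3 time(s)
  13 appears 1 time(s)
  15 appears 1 time(s)
Maximum frequency is 3.
Only 8 reaches that frequency, so it is the mode.
Final answer: 8


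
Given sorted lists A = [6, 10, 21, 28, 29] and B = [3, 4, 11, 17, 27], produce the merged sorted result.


List A: [6, 10, 21, 28, 29]
List B: [3, 4, 11, 17, 27]
Repeatedly compare the front elements and take the smaller:
  6 vs 3 -> take 3
  6 vs 4 -> take 4
  6 vs 11 -> take 6
  10 vs 11 -> take 10
  21 vs 11 -> take 11
  21 vs 17 -> take 17
  21 vs 27 -> take 21
  28 vs 27 -> take 27
  B is exhausted; append the rest of A: [28, 29]
Final answer: [3, 4, 6, 10, 11, 17, 21, 27, 28, 29]


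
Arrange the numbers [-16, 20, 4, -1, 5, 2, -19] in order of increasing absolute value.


Compute absolute values:
  |-16| = 16
  |20| = 20
  |4| = 4
  |-1| = 1
  |5| = 5
  |2| = 2
  |-19| = 19
Absolute values in increasing order: 1 < 2 < 4 < 5 < 16 < 19 < 20
Listing the original numbers in that order gives the answer.
Final answer: [-1, 2, 4, 5, -16, -19, 20]


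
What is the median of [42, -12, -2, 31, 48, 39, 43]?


First, sort the list: [-12, -2, 31, 39, 42, 43, 48]
The list has 7 elements (odd count).
The middle index is 3 (0-based), and the element there is 39.
Final answer: 39


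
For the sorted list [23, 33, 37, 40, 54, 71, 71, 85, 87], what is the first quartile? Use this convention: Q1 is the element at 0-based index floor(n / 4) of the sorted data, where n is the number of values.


The list has n = 9 elements.
Q1 index = floor(9 / 4) = floor(2.25) = 2
Counting from index 0 in the sorted data, the element at index 2 is 37.
Final answer: 37


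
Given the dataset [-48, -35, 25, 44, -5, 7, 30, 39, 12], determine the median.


First, sort the list: [-48, -35, -5, 7, 12, 25, 30, 39, 44]
The list has 9 elements (odd count).
The middle index is 4 (0-based), and the element there is 12.
Final answer: 12


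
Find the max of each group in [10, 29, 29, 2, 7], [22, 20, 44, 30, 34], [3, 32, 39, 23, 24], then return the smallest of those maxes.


Find max of each group:
  Group 1: [10, 29, 29, 2, 7] -> max = 29
  Group 2: [22, 20, 44, 30, 34] -> max = 44
  Group 3: [3, 32, 39, 23, 24] -> max = 39
Maxes: [29, 44, 39]
Minimum of maxes = 29
Final answer: 29


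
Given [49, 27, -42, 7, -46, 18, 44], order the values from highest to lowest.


Original list: [49, 27, -42, 7, -46, 18, 44]
Repeatedly take the largest remaining element:
  Remaining [49, 27, -42, 7, -46, 18, 44] -> largest is 49
  Remaining [27, -42, 7, -46, 18, 44] -> largest is 44
  Remaining [27, -42, 7, -46, 18] -> largest is 27
  Remaining [-42, 7, -46, 18] -> largest is 18
  Remaining [-42, 7, -46] -> largest is 7
  Remaining [-42, -46] -> largest is -42
  Remaining [-46] -> largest is -46
Collecting the picks in order gives the descending list.
Final answer: [49, 44, 27, 18, 7, -42, -46]


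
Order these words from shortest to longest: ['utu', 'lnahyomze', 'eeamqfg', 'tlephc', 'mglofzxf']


Compute lengths:
  'utu' has length 3
  'lnahyomze' has length 9
  'eeamqfg' has length 7
  'tlephc' has length 6
  'mglofzxf' has length 8
Lengths in increasing order: 3 < 6 < 7 < 8 < 9
Listing the words in that order gives the answer.
Final answer: ['utu', 'tlephc', 'eeamqfg', 'mglofzxf', 'lnahyomze']


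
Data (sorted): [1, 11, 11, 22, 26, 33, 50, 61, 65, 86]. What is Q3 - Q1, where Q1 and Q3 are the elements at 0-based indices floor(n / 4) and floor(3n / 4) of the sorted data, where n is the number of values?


The data has n = 10 elements.
Q1 index = floor(10 / 4) = floor(2.5) = 2; Q3 index = floor(3 * 10 / 4) = floor(7.5) = 7
Q1 = element at index 2 = 11
Q3 = element at index 7 = 61
IQR = 61 - 11 = 50
Final answer: 50


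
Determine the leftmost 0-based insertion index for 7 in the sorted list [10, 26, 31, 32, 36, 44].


List is sorted: [10, 26, 31, 32, 36, 44]
We need the leftmost position where 7 can be inserted, i.e. the first index whose element is >= 7 (or the end of the list if none is).
Binary search with low=0, high=6 (0-based indices):
  low=0, high=6, mid=3: a[3]=32 >= 7, so high = 3
  low=0, high=3, mid=1: a[1]=26 >= 7, so high = 1
  low=0, high=1, mid=0: a[0]=10 >= 7, so high = 0
Now low = high = 0, so the insertion index is 0.
Final answer: 0


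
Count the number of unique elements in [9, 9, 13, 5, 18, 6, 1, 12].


List all unique values:
Distinct values: [1, 5, 6, 9, 12, 13, 18]
Count = 7
Final answer: 7


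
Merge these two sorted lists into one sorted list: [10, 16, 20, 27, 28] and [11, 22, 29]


List A: [10, 16, 20, 27, 28]
List B: [11, 22, 29]
Repeatedly compare the front elements and take the smaller:
  10 vs 11 -> take 10
  16 vs 11 -> take 11
  16 vs 22 -> take 16
  20 vs 22 -> take 20
  27 vs 22 -> take 22
  27 vs 29 -> take 27
  28 vs 29 -> take 28
  A is exhausted; append the rest of B: [29]
Final answer: [10, 11, 16, 20, 22, 27, 28, 29]


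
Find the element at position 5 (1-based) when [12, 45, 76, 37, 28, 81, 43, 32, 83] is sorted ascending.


Sort ascending: [12, 28, 32, 37, 43, 45, 76, 81, 83]
The 5th element (1-indexed) is at index 4.
Value = 43
Final answer: 43


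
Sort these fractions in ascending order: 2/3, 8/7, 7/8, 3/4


Convert to decimal for comparison:
  2/3 = 0.6667
  8/7 = 1.1429
  7/8 = 0.875
  3/4 = 0.75
Decimals in increasing order: 0.6667 < 0.75 < 0.875 < 1.1429
Writing each back as its fraction gives the sorted order.
Final answer: 2/3, 3/4, 7/8, 8/7


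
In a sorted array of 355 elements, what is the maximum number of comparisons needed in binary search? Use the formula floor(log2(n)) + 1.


Binary search halves the search space each step.
Maximum comparisons = floor(log2(355)) + 1
log2(355) = 8.4717
floor(log2(355)) = 8, so 8 + 1 = 9
Final answer: 9


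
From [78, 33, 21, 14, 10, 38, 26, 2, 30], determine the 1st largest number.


Sort descending: [78, 38, 33, 30, 26, 21, 14, 10, 2]
The 1st element (1-indexed) is at index 0.
Value = 78
Final answer: 78


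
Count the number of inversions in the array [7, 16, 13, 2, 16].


For each element, count the later elements that are smaller than it:
  7 (index 0): smaller elements after it = [2] -> 1
  16 (index 1): smaller elements after it = [13, 2] -> 2
  13 (index 2): smaller elements after it = [2] -> 1
  2 (index 3): smaller elements after it = [] -> 0
Total inversions = 1 + 2 + 1 + 0 = 4
Final answer: 4


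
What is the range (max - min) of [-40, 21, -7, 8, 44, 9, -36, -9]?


Maximum value: 44
Minimum value: -40
Range = 44 - (-40) = 84
Final answer: 84


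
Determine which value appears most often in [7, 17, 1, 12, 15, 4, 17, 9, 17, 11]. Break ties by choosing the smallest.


Count the frequency of each value:
  1 appears 1 time(s)
  4 appears 1 time(s)
  7 appears 1 time(s)
  9 appears 1 time(s)
  11 appears 1 time(s)
  12 appears 1 time(s)
  15 appears 1 time(s)
  17 appears 3 time(s)
Maximum frequency is 3.
Only 17 reaches that frequency, so it is the mode.
Final answer: 17


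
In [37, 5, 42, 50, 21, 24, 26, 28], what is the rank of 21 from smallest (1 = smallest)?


Sort ascending: [5, 21, 24, 26, 28, 37, 42, 50]
Find 21 in the sorted list.
21 is at position 2 (1-indexed).
Final answer: 2


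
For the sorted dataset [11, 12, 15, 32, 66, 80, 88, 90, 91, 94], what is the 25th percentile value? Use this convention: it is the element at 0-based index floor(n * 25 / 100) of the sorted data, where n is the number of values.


The dataset has n = 10 elements.
Index = floor(10 * 25 / 100) = floor(250 / 100) = floor(2.5) = 2
Counting from index 0 in the sorted data, the element at index 2 is 15.
Final answer: 15


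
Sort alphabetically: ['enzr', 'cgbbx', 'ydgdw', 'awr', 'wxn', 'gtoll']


Compare strings character by character (the first differing letter decides):
  'awr' < 'cgbbx' since 'a' < 'c' at position 1
  'cgbbx' < 'enzr' since 'c' < 'e' at position 1
  'enzr' < 'gtoll' since 'e' < 'g' at position 1
  'gtoll' < 'wxn' since 'g' < 'w' at position 1
  'wxn' < 'ydgdw' since 'w' < 'y' at position 1
Chaining these comparisons gives the alphabetical order.
Final answer: ['awr', 'cgbbx', 'enzr', 'gtoll', 'wxn', 'ydgdw']


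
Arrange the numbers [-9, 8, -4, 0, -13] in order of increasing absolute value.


Compute absolute values:
  |-9| = 9
  |8| = 8
  |-4| = 4
  |0| = 0
  |-13| = 13
Absolute values in increasing order: 0 < 4 < 8 < 9 < 13
Listing the original numbers in that order gives the answer.
Final answer: [0, -4, 8, -9, -13]


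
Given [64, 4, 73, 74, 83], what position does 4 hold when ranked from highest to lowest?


Sort descending: [83, 74, 73, 64, 4]
Find 4 in the sorted list.
4 is at position 5.
Final answer: 5


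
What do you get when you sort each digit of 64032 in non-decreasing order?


The number 64032 has digits: 6, 4, 0, 3, 2
Sorted: 0, 2, 3, 4, 6
Joining the sorted digits gives the result.
Final answer: 02346


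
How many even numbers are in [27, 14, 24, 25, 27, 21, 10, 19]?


Check each element:
  27 is odd
  14 is even
  24 is even
  25 is odd
  27 is odd
  21 is odd
  10 is even
  19 is odd
Evens: [14, 24, 10]
Count of evens = 3
Final answer: 3


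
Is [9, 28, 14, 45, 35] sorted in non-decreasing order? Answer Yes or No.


Check consecutive pairs:
  9 <= 28? True
  28 <= 14? False
  14 <= 45? True
  45 <= 35? False
2 consecutive pair(s) are out of order, so the list is not sorted.
Final answer: No


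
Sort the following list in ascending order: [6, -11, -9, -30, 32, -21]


Original list: [6, -11, -9, -30, 32, -21]
Repeatedly take the smallest remaining element:
  Remaining [6, -11, -9, -30, 32, -21] -> smallest is -30
  Remaining [6, -11, -9, 32, -21] -> smallest is -21
  Remaining [6, -11, -9, 32] -> smallest is -11
  Remaining [6, -9, 32] -> smallest is -9
  Remaining [6, 32] -> smallest is 6
  Remaining [32] -> smallest is 32
Collecting the picks in order gives the sorted list.
Final answer: [-30, -21, -11, -9, 6, 32]


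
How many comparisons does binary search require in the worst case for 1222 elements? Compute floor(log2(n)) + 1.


Binary search halves the search space each step.
Maximum comparisons = floor(log2(1222)) + 1
log2(1222) = 10.255
floor(log2(1222)) = 10, so 10 + 1 = 11
Final answer: 11


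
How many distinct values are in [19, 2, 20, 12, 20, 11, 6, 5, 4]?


List all unique values:
Distinct values: [2, 4, 5, 6, 11, 12, 19, 20]
Count = 8
Final answer: 8


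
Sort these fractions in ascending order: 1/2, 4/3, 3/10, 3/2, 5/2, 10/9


Convert to decimal for comparison:
  1/2 = 0.5
  4/3 = 1.3333
  3/10 = 0.3
  3/2 = 1.5
  5/2 = 2.5
  10/9 = 1.1111
Decimals in increasing order: 0.3 < 0.5 < 1.1111 < 1.3333 < 1.5 < 2.5
Writing each back as its fraction gives the sorted order.
Final answer: 3/10, 1/2, 10/9, 4/3, 3/2, 5/2


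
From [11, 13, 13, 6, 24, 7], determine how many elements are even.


Check each element:
  11 is odd
  13 is odd
  13 is odd
  6 is even
  24 is even
  7 is odd
Evens: [6, 24]
Count of evens = 2
Final answer: 2


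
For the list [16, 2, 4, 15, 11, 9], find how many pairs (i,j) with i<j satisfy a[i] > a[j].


For each element, count the later elements that are smaller than it:
  16 (index 0): smaller elements after it = [2, 4, 15, 11, 9] -> 5
  2 (index 1): smaller elements after it = [] -> 0
  4 (index 2): smaller elements after it = [] -> 0
  15 (index 3): smaller elements after it = [11, 9] -> 2
  11 (index 4): smaller elements after it = [9] -> 1
Total inversions = 5 + 0 + 0 + 2 + 1 = 8
Final answer: 8


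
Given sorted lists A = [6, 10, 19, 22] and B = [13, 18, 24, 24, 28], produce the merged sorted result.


List A: [6, 10, 19, 22]
List B: [13, 18, 24, 24, 28]
Repeatedly compare the front elements and take the smaller:
  6 vs 13 -> take 6
  10 vs 13 -> take 10
  19 vs 13 -> take 13
  19 vs 18 -> take 18
  19 vs 24 -> take 19
  22 vs 24 -> take 22
  A is exhausted; append the rest of B: [24, 24, 28]
Final answer: [6, 10, 13, 18, 19, 22, 24, 24, 28]


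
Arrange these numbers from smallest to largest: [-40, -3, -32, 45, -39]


Original list: [-40, -3, -32, 45, -39]
Repeatedly take the smallest remaining element:
  Remaining [-40, -3, -32, 45, -39] -> smallest is -40
  Remaining [-3, -32, 45, -39] -> smallest is -39
  Remaining [-3, -32, 45] -> smallest is -32
  Remaining [-3, 45] -> smallest is -3
  Remaining [45] -> smallest is 45
Collecting the picks in order gives the sorted list.
Final answer: [-40, -39, -32, -3, 45]


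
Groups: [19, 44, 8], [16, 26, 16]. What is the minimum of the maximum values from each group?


Find max of each group:
  Group 1: [19, 44, 8] -> max = 44
  Group 2: [16, 26, 16] -> max = 26
Maxes: [44, 26]
Minimum of maxes = 26
Final answer: 26


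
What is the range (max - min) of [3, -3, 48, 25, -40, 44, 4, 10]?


Maximum value: 48
Minimum value: -40
Range = 48 - (-40) = 88
Final answer: 88


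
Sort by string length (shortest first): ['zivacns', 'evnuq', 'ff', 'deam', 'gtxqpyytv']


Compute lengths:
  'zivacns' has length 7
  'evnuq' has length 5
  'ff' has length 2
  'deam' has length 4
  'gtxqpyytv' has length 9
Lengths in increasing order: 2 < 4 < 5 < 7 < 9
Listing the words in that order gives the answer.
Final answer: ['ff', 'deam', 'evnuq', 'zivacns', 'gtxqpyytv']


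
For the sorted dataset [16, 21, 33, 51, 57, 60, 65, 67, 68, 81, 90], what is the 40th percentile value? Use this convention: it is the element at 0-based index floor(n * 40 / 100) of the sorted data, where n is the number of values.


The dataset has n = 11 elements.
Index = floor(11 * 40 / 100) = floor(440 / 100) = floor(4.4) = 4
Counting from index 0 in the sorted data, the element at index 4 is 57.
Final answer: 57


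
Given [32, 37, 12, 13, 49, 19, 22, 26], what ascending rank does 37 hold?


Sort ascending: [12, 13, 19, 22, 26, 32, 37, 49]
Find 37 in the sorted list.
37 is at position 7 (1-indexed).
Final answer: 7


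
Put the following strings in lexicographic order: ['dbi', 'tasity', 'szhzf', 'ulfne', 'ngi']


Compare strings character by character (the first differing letter decides):
  'dbi' < 'ngi' since 'd' < 'n' at position 1
  'ngi' < 'szhzf' since 'n' < 's' at position 1
  'szhzf' < 'tasity' since 's' < 't' at position 1
  'tasity' < 'ulfne' since 't' < 'u' at position 1
Chaining these comparisons gives the alphabetical order.
Final answer: ['dbi', 'ngi', 'szhzf', 'tasity', 'ulfne']


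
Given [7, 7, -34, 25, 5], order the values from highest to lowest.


Original list: [7, 7, -34, 25, 5]
Repeatedly take the largest remaining element:
  Remaining [7, 7, -34, 25, 5] -> largest is 25
  Remaining [7, 7, -34, 5] -> largest is 7
  Remaining [7, -34, 5] -> largest is 7
  Remaining [-34, 5] -> largest is 5
  Remaining [-34] -> largest is -34
Collecting the picks in order gives the descending list.
Final answer: [25, 7, 7, 5, -34]


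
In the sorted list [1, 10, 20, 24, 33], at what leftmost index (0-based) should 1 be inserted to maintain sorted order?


List is sorted: [1, 10, 20, 24, 33]
We need the leftmost position where 1 can be inserted, i.e. the first index whose element is >= 1 (or the end of the list if none is).
Binary search with low=0, high=5 (0-based indices):
  low=0, high=5, mid=2: a[2]=20 >= 1, so high = 2
  low=0, high=2, mid=1: a[1]=10 >= 1, so high = 1
  low=0, high=1, mid=0: a[0]=1 >= 1, so high = 0
Now low = high = 0, so the insertion index is 0.
Final answer: 0


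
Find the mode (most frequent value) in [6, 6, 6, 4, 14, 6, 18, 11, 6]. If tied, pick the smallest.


Count the frequency of each value:
  4 appears 1 time(s)
  6 appears 5 time(s)
  11 appears 1 time(s)
  14 appears 1 time(s)
  18 appears 1 time(s)
Maximum frequency is 5.
Only 6 reaches that frequency, so it is the mode.
Final answer: 6


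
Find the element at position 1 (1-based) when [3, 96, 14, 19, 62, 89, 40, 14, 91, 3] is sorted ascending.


Sort ascending: [3, 3, 14, 14, 19, 40, 62, 89, 91, 96]
The 1st element (1-indexed) is at index 0.
Value = 3
Final answer: 3


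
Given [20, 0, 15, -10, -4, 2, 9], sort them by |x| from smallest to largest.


Compute absolute values:
  |20| = 20
  |0| = 0
  |15| = 15
  |-10| = 10
  |-4| = 4
  |2| = 2
  |9| = 9
Absolute values in increasing order: 0 < 2 < 4 < 9 < 10 < 15 < 20
Listing the original numbers in that order gives the answer.
Final answer: [0, 2, -4, 9, -10, 15, 20]


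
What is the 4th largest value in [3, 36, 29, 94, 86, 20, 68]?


Sort descending: [94, 86, 68, 36, 29, 20, 3]
The 4th element (1-indexed) is at index 3.
Value = 36
Final answer: 36


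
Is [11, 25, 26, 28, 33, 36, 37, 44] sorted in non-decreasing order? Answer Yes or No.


Check consecutive pairs:
  11 <= 25? True
  25 <= 26? True
  26 <= 28? True
  28 <= 33? True
  33 <= 36? True
  36 <= 37? True
  37 <= 44? True
Every consecutive pair is in order, so the list is non-decreasing.
Final answer: Yes


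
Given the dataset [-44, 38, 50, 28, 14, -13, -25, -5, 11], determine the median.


First, sort the list: [-44, -25, -13, -5, 11, 14, 28, 38, 50]
The list has 9 elements (odd count).
The middle index is 4 (0-based), and the element there is 11.
Final answer: 11


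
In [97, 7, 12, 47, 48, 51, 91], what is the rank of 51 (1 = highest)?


Sort descending: [97, 91, 51, 48, 47, 12, 7]
Find 51 in the sorted list.
51 is at position 3.
Final answer: 3


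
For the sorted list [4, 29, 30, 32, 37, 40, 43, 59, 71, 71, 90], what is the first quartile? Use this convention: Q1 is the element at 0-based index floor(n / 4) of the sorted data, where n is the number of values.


The list has n = 11 elements.
Q1 index = floor(11 / 4) = floor(2.75) = 2
Counting from index 0 in the sorted data, the element at index 2 is 30.
Final answer: 30


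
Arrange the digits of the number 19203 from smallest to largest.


The number 19203 has digits: 1, 9, 2, 0, 3
Sorted: 0, 1, 2, 3, 9
Joining the sorted digits gives the result.
Final answer: 01239


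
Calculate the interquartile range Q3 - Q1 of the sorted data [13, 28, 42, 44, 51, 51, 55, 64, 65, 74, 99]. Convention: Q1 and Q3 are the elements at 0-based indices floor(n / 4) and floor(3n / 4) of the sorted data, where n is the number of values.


The data has n = 11 elements.
Q1 index = floor(11 / 4) = floor(2.75) = 2; Q3 index = floor(3 * 11 / 4) = floor(8.25) = 8
Q1 = element at index 2 = 42
Q3 = element at index 8 = 65
IQR = 65 - 42 = 23
Final answer: 23


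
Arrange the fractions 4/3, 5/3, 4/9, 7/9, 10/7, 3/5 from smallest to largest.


Convert to decimal for comparison:
  4/3 = 1.3333
  5/3 = 1.6667
  4/9 = 0.4444
  7/9 = 0.7778
  10/7 = 1.4286
  3/5 = 0.6
Decimals in increasing order: 0.4444 < 0.6 < 0.7778 < 1.3333 < 1.4286 < 1.6667
Writing each back as its fraction gives the sorted order.
Final answer: 4/9, 3/5, 7/9, 4/3, 10/7, 5/3


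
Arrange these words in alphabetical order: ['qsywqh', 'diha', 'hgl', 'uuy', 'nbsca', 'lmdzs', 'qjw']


Compare strings character by character (the first differing letter decides):
  'diha' < 'hgl' since 'd' < 'h' at position 1
  'hgl' < 'lmdzs' since 'h' < 'l' at position 1
  'lmdzs' < 'nbsca' since 'l' < 'n' at position 1
  'nbsca' < 'qjw' since 'n' < 'q' at position 1
  'qjw' < 'qsywqh' since 'j' < 's' at position 2
  'qsywqh' < 'uuy' since 'q' < 'u' at position 1
Chaining these comparisons gives the alphabetical order.
Final answer: ['diha', 'hgl', 'lmdzs', 'nbsca', 'qjw', 'qsywqh', 'uuy']


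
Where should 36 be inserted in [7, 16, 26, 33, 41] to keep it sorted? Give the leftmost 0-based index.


List is sorted: [7, 16, 26, 33, 41]
We need the leftmost position where 36 can be inserted, i.e. the first index whose element is >= 36 (or the end of the list if none is).
Binary search with low=0, high=5 (0-based indices):
  low=0, high=5, mid=2: a[2]=26 < 36, so low = 3
  low=3, high=5, mid=4: a[4]=41 >= 36, so high = 4
  low=3, high=4, mid=3: a[3]=33 < 36, so low = 4
Now low = high = 4, so the insertion index is 4.
Final answer: 4


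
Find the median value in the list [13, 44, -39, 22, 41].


First, sort the list: [-39, 13, 22, 41, 44]
The list has 5 elements (odd count).
The middle index is 2 (0-based), and the element there is 22.
Final answer: 22


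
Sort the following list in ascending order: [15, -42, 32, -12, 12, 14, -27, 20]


Original list: [15, -42, 32, -12, 12, 14, -27, 20]
Repeatedly take the smallest remaining element:
  Remaining [15, -42, 32, -12, 12, 14, -27, 20] -> smallest is -42
  Remaining [15, 32, -12, 12, 14, -27, 20] -> smallest is -27
  Remaining [15, 32, -12, 12, 14, 20] -> smallest is -12
  Remaining [15, 32, 12, 14, 20] -> smallest is 12
  Remaining [15, 32, 14, 20] -> smallest is 14
  Remaining [15, 32, 20] -> smallest is 15
  Remaining [32, 20] -> smallest is 20
  Remaining [32] -> smallest is 32
Collecting the picks in order gives the sorted list.
Final answer: [-42, -27, -12, 12, 14, 15, 20, 32]


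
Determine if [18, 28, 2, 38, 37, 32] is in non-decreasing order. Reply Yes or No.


Check consecutive pairs:
  18 <= 28? True
  28 <= 2? False
  2 <= 38? True
  38 <= 37? False
  37 <= 32? False
3 consecutive pair(s) are out of order, so the list is not sorted.
Final answer: No


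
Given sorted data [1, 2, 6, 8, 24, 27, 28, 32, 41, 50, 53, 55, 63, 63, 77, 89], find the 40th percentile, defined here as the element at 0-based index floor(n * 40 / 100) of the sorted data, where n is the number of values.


The dataset has n = 16 elements.
Index = floor(16 * 40 / 100) = floor(640 / 100) = floor(6.4) = 6
Counting from index 0 in the sorted data, the element at index 6 is 28.
Final answer: 28


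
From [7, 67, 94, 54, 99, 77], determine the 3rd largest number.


Sort descending: [99, 94, 77, 67, 54, 7]
The 3rd element (1-indexed) is at index 2.
Value = 77
Final answer: 77


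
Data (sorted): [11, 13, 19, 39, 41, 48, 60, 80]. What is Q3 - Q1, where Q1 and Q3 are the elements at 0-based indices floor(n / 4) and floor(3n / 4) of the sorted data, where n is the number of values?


The data has n = 8 elements.
Q1 index = floor(8 / 4) = floor(2) = 2; Q3 index = floor(3 * 8 / 4) = floor(6) = 6
Q1 = element at index 2 = 19
Q3 = element at index 6 = 60
IQR = 60 - 19 = 41
Final answer: 41


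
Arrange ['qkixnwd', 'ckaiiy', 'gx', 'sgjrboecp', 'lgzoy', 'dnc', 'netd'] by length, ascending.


Compute lengths:
  'qkixnwd' has length 7
  'ckaiiy' has length 6
  'gx' has length 2
  'sgjrboecp' has length 9
  'lgzoy' has length 5
  'dnc' has length 3
  'netd' has length 4
Lengths in increasing order: 2 < 3 < 4 < 5 < 6 < 7 < 9
Listing the words in that order gives the answer.
Final answer: ['gx', 'dnc', 'netd', 'lgzoy', 'ckaiiy', 'qkixnwd', 'sgjrboecp']


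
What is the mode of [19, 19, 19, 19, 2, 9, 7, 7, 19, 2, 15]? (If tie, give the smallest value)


Count the frequency of each value:
  2 appears 2 time(s)
  7 appears 2 time(s)
  9 appears 1 time(s)
  15 appears 1 time(s)
  19 appears 5 time(s)
Maximum frequency is 5.
Only 19 reaches that frequency, so it is the mode.
Final answer: 19


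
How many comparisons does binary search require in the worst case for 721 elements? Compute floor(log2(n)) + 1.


Binary search halves the search space each step.
Maximum comparisons = floor(log2(721)) + 1
log2(721) = 9.4939
floor(log2(721)) = 9, so 9 + 1 = 10
Final answer: 10


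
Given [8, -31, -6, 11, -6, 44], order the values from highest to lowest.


Original list: [8, -31, -6, 11, -6, 44]
Repeatedly take the largest remaining element:
  Remaining [8, -31, -6, 11, -6, 44] -> largest is 44
  Remaining [8, -31, -6, 11, -6] -> largest is 11
  Remaining [8, -31, -6, -6] -> largest is 8
  Remaining [-31, -6, -6] -> largest is -6
  Remaining [-31, -6] -> largest is -6
  Remaining [-31] -> largest is -31
Collecting the picks in order gives the descending list.
Final answer: [44, 11, 8, -6, -6, -31]


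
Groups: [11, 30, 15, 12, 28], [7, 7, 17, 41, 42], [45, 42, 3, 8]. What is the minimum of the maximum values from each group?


Find max of each group:
  Group 1: [11, 30, 15, 12, 28] -> max = 30
  Group 2: [7, 7, 17, 41, 42] -> max = 42
  Group 3: [45, 42, 3, 8] -> max = 45
Maxes: [30, 42, 45]
Minimum of maxes = 30
Final answer: 30


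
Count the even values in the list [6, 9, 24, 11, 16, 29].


Check each element:
  6 is even
  9 is odd
  24 is even
  11 is odd
  16 is even
  29 is odd
Evens: [6, 24, 16]
Count of evens = 3
Final answer: 3


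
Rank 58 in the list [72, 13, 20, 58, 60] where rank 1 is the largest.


Sort descending: [72, 60, 58, 20, 13]
Find 58 in the sorted list.
58 is at position 3.
Final answer: 3


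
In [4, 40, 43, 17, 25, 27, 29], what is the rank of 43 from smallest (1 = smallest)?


Sort ascending: [4, 17, 25, 27, 29, 40, 43]
Find 43 in the sorted list.
43 is at position 7 (1-indexed).
Final answer: 7


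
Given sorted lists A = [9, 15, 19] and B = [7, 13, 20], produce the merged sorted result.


List A: [9, 15, 19]
List B: [7, 13, 20]
Repeatedly compare the front elements and take the smaller:
  9 vs 7 -> take 7
  9 vs 13 -> take 9
  15 vs 13 -> take 13
  15 vs 20 -> take 15
  19 vs 20 -> take 19
  A is exhausted; append the rest of B: [20]
Final answer: [7, 9, 13, 15, 19, 20]


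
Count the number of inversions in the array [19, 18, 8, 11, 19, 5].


For each element, count the later elements that are smaller than it:
  19 (index 0): smaller elements after it = [18, 8, 11, 5] -> 4
  18 (index 1): smaller elements after it = [8, 11, 5] -> 3
  8 (index 2): smaller elements after it = [5] -> 1
  11 (index 3): smaller elements after it = [5] -> 1
  19 (index 4): smaller elements after it = [5] -> 1
Total inversions = 4 + 3 + 1 + 1 + 1 = 10
Final answer: 10


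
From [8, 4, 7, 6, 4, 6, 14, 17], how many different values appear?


List all unique values:
Distinct values: [4, 6, 7, 8, 14, 17]
Count = 6
Final answer: 6


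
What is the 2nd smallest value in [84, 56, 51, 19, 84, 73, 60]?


Sort ascending: [19, 51, 56, 60, 73, 84, 84]
The 2nd element (1-indexed) is at index 1.
Value = 51
Final answer: 51


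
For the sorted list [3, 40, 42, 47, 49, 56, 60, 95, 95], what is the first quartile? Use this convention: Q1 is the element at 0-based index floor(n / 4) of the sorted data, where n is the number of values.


The list has n = 9 elements.
Q1 index = floor(9 / 4) = floor(2.25) = 2
Counting from index 0 in the sorted data, the element at index 2 is 42.
Final answer: 42


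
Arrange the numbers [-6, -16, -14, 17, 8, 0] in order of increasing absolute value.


Compute absolute values:
  |-6| = 6
  |-16| = 16
  |-14| = 14
  |17| = 17
  |8| = 8
  |0| = 0
Absolute values in increasing order: 0 < 6 < 8 < 14 < 16 < 17
Listing the original numbers in that order gives the answer.
Final answer: [0, -6, 8, -14, -16, 17]


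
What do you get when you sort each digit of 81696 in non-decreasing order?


The number 81696 has digits: 8, 1, 6, 9, 6
Sorted: 1, 6, 6, 8, 9
Joining the sorted digits gives the result.
Final answer: 16689


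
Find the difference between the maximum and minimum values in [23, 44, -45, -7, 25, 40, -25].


Maximum value: 44
Minimum value: -45
Range = 44 - (-45) = 89
Final answer: 89


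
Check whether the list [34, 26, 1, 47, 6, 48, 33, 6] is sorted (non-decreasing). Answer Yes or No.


Check consecutive pairs:
  34 <= 26? False
  26 <= 1? False
  1 <= 47? True
  47 <= 6? False
  6 <= 48? True
  48 <= 33? False
  33 <= 6? False
5 consecutive pair(s) are out of order, so the list is not sorted.
Final answer: No


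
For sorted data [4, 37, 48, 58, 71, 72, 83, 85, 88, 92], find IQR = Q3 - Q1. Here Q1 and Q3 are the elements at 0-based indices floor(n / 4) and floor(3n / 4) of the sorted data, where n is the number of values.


The data has n = 10 elements.
Q1 index = floor(10 / 4) = floor(2.5) = 2; Q3 index = floor(3 * 10 / 4) = floor(7.5) = 7
Q1 = element at index 2 = 48
Q3 = element at index 7 = 85
IQR = 85 - 48 = 37
Final answer: 37


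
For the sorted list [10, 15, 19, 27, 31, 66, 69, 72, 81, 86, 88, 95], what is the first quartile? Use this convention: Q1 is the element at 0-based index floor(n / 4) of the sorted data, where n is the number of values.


The list has n = 12 elements.
Q1 index = floor(12 / 4) = floor(3) = 3
Counting from index 0 in the sorted data, the element at index 3 is 27.
Final answer: 27


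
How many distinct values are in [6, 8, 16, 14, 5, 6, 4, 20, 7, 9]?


List all unique values:
Distinct values: [4, 5, 6, 7, 8, 9, 14, 16, 20]
Count = 9
Final answer: 9


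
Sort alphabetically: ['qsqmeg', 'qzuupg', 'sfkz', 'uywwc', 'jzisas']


Compare strings character by character (the first differing letter decides):
  'jzisas' < 'qsqmeg' since 'j' < 'q' at position 1
  'qsqmeg' < 'qzuupg' since 's' < 'z' at position 2
  'qzuupg' < 'sfkz' since 'q' < 's' at position 1
  'sfkz' < 'uywwc' since 's' < 'u' at position 1
Chaining these comparisons gives the alphabetical order.
Final answer: ['jzisas', 'qsqmeg', 'qzuupg', 'sfkz', 'uywwc']


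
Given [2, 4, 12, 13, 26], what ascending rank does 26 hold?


Sort ascending: [2, 4, 12, 13, 26]
Find 26 in the sorted list.
26 is at position 5 (1-indexed).
Final answer: 5


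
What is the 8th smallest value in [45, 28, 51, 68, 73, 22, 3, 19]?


Sort ascending: [3, 19, 22, 28, 45, 51, 68, 73]
The 8th element (1-indexed) is at index 7.
Value = 73
Final answer: 73


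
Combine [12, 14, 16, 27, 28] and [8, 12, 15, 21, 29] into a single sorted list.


List A: [12, 14, 16, 27, 28]
List B: [8, 12, 15, 21, 29]
Repeatedly compare the front elements and take the smaller:
  12 vs 8 -> take 8
  12 vs 12 -> take 12
  14 vs 12 -> take 12
  14 vs 15 -> take 14
  16 vs 15 -> take 15
  16 vs 21 -> take 16
  27 vs 21 -> take 21
  27 vs 29 -> take 27
  28 vs 29 -> take 28
  A is exhausted; append the rest of B: [29]
Final answer: [8, 12, 12, 14, 15, 16, 21, 27, 28, 29]


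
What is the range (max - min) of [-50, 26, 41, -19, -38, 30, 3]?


Maximum value: 41
Minimum value: -50
Range = 41 - (-50) = 91
Final answer: 91


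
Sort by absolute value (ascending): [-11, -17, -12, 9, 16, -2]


Compute absolute values:
  |-11| = 11
  |-17| = 17
  |-12| = 12
  |9| = 9
  |16| = 16
  |-2| = 2
Absolute values in increasing order: 2 < 9 < 11 < 12 < 16 < 17
Listing the original numbers in that order gives the answer.
Final answer: [-2, 9, -11, -12, 16, -17]


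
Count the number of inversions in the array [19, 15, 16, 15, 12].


For each element, count the later elements that are smaller than it:
  19 (index 0): smaller elements after it = [15, 16, 15, 12] -> 4
  15 (index 1): smaller elements after it = [12] -> 1
  16 (index 2): smaller elements after it = [15, 12] -> 2
  15 (index 3): smaller elements after it = [12] -> 1
Total inversions = 4 + 1 + 2 + 1 = 8
Final answer: 8


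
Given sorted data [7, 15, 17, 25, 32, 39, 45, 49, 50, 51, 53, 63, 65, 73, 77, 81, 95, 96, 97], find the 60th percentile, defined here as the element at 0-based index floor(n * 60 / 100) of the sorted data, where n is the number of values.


The dataset has n = 19 elements.
Index = floor(19 * 60 / 100) = floor(1140 / 100) = floor(11.4) = 11
Counting from index 0 in the sorted data, the element at index 11 is 63.
Final answer: 63


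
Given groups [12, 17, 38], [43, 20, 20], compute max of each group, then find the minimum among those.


Find max of each group:
  Group 1: [12, 17, 38] -> max = 38
  Group 2: [43, 20, 20] -> max = 43
Maxes: [38, 43]
Minimum of maxes = 38
Final answer: 38


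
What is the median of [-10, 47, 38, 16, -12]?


First, sort the list: [-12, -10, 16, 38, 47]
The list has 5 elements (odd count).
The middle index is 2 (0-based), and the element there is 16.
Final answer: 16


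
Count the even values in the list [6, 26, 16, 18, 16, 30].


Check each element:
  6 is even
  26 is even
  16 is even
  18 is even
  16 is even
  30 is even
Evens: [6, 26, 16, 18, 16, 30]
Count of evens = 6
Final answer: 6


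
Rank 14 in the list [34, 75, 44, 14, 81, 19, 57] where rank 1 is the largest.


Sort descending: [81, 75, 57, 44, 34, 19, 14]
Find 14 in the sorted list.
14 is at position 7.
Final answer: 7


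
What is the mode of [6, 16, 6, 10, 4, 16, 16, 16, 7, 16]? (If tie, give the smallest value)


Count the frequency of each value:
  4 appears 1 time(s)
  6 appears 2 time(s)
  7 appears 1 time(s)
  10 appears 1 time(s)
  16 appears 5 time(s)
Maximum frequency is 5.
Only 16 reaches that frequency, so it is the mode.
Final answer: 16


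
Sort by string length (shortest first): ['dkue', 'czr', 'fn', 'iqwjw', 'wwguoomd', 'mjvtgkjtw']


Compute lengths:
  'dkue' has length 4
  'czr' has length 3
  'fn' has length 2
  'iqwjw' has length 5
  'wwguoomd' has length 8
  'mjvtgkjtw' has length 9
Lengths in increasing order: 2 < 3 < 4 < 5 < 8 < 9
Listing the words in that order gives the answer.
Final answer: ['fn', 'czr', 'dkue', 'iqwjw', 'wwguoomd', 'mjvtgkjtw']


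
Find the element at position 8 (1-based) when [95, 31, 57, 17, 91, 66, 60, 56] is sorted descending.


Sort descending: [95, 91, 66, 60, 57, 56, 31, 17]
The 8th element (1-indexed) is at index 7.
Value = 17
Final answer: 17


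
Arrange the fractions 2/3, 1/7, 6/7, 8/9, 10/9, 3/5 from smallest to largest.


Convert to decimal for comparison:
  2/3 = 0.6667
  1/7 = 0.1429
  6/7 = 0.8571
  8/9 = 0.8889
  10/9 = 1.1111
  3/5 = 0.6
Decimals in increasing order: 0.1429 < 0.6 < 0.6667 < 0.8571 < 0.8889 < 1.1111
Writing each back as its fraction gives the sorted order.
Final answer: 1/7, 3/5, 2/3, 6/7, 8/9, 10/9


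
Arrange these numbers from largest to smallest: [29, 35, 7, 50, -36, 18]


Original list: [29, 35, 7, 50, -36, 18]
Repeatedly take the largest remaining element:
  Remaining [29, 35, 7, 50, -36, 18] -> largest is 50
  Remaining [29, 35, 7, -36, 18] -> largest is 35
  Remaining [29, 7, -36, 18] -> largest is 29
  Remaining [7, -36, 18] -> largest is 18
  Remaining [7, -36] -> largest is 7
  Remaining [-36] -> largest is -36
Collecting the picks in order gives the descending list.
Final answer: [50, 35, 29, 18, 7, -36]


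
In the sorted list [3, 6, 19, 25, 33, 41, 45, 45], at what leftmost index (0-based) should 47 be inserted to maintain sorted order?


List is sorted: [3, 6, 19, 25, 33, 41, 45, 45]
We need the leftmost position where 47 can be inserted, i.e. the first index whose element is >= 47 (or the end of the list if none is).
Binary search with low=0, high=8 (0-based indices):
  low=0, high=8, mid=4: a[4]=33 < 47, so low = 5
  low=5, high=8, mid=6: a[6]=45 < 47, so low = 7
  low=7, high=8, mid=7: a[7]=45 < 47, so low = 8
Now low = high = 8, so the insertion index is 8.
Final answer: 8


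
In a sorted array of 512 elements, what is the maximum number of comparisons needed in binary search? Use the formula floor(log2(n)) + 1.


Binary search halves the search space each step.
Maximum comparisons = floor(log2(512)) + 1
log2(512) = 9.0
floor(log2(512)) = 9, so 9 + 1 = 10
Final answer: 10


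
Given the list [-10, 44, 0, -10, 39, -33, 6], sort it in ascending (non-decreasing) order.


Original list: [-10, 44, 0, -10, 39, -33, 6]
Repeatedly take the smallest remaining element:
  Remaining [-10, 44, 0, -10, 39, -33, 6] -> smallest is -33
  Remaining [-10, 44, 0, -10, 39, 6] -> smallest is -10
  Remaining [44, 0, -10, 39, 6] -> smallest is -10
  Remaining [44, 0, 39, 6] -> smallest is 0
  Remaining [44, 39, 6] -> smallest is 6
  Remaining [44, 39] -> smallest is 39
  Remaining [44] -> smallest is 44
Collecting the picks in order gives the sorted list.
Final answer: [-33, -10, -10, 0, 6, 39, 44]
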